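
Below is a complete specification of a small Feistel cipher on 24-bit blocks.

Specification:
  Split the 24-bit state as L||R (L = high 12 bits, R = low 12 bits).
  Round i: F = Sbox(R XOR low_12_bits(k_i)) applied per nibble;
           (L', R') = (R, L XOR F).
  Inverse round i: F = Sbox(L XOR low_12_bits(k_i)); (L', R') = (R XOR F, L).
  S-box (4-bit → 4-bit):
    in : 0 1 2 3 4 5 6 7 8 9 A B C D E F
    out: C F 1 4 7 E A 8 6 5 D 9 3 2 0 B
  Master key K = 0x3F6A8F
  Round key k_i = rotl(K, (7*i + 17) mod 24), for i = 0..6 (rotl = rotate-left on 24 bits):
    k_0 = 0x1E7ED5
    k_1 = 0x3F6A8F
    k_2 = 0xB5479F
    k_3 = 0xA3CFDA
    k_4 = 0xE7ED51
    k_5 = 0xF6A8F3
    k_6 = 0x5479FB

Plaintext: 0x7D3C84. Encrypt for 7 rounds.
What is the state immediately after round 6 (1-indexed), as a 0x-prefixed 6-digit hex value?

0x5436EE

s_0 = plaintext = 0x7D3C84
s_1 = Round(s_0, k_0) = 0xC8463C
s_2 = Round(s_1, k_1) = 0x63CF10
s_3 = Round(s_2, k_2) = 0xF10057
s_4 = Round(s_3, k_3) = 0x057472
s_5 = Round(s_4, k_4) = 0x472543
s_6 = Round(s_5, k_5) = 0x5436EE
s_7 = Round(s_6, k_6) = 0x6EEEBD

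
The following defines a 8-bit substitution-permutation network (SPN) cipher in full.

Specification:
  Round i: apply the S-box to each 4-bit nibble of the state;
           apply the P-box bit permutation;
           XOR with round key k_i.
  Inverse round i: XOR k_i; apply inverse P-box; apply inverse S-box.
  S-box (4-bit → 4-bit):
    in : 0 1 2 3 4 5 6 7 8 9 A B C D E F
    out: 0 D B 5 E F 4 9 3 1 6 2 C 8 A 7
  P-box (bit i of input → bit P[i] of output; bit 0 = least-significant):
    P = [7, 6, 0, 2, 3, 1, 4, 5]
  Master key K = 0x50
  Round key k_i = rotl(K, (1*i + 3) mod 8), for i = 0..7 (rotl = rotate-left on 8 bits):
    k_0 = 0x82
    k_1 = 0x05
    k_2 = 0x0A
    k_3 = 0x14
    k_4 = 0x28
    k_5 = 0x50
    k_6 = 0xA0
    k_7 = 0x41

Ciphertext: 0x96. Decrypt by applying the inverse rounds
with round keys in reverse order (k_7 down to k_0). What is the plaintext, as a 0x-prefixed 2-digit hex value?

s_0 = ciphertext = 0x96
s_1 = InvRound(s_0, k_7) = 0xA5
s_2 = InvRound(s_1, k_6) = 0x0C
s_3 = InvRound(s_2, k_5) = 0x3E
s_4 = InvRound(s_3, k_4) = 0xAD
s_5 = InvRound(s_4, k_3) = 0x13
s_6 = InvRound(s_5, k_2) = 0x36
s_7 = InvRound(s_6, k_1) = 0x46
s_8 = InvRound(s_7, k_0) = 0x02

0x02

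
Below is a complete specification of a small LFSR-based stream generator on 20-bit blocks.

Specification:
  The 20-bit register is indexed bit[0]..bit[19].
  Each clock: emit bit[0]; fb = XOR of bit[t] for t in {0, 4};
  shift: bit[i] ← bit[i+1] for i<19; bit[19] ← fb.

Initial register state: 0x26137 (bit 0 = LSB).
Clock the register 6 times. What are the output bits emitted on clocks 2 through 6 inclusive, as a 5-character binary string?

11011

reg_0 = 0x26137
clock 1: out=1, reg = 0x1309B
clock 2: out=1, reg = 0x0984D
clock 3: out=1, reg = 0x84C26
clock 4: out=0, reg = 0x42613
clock 5: out=1, reg = 0x21309
clock 6: out=1, reg = 0x90984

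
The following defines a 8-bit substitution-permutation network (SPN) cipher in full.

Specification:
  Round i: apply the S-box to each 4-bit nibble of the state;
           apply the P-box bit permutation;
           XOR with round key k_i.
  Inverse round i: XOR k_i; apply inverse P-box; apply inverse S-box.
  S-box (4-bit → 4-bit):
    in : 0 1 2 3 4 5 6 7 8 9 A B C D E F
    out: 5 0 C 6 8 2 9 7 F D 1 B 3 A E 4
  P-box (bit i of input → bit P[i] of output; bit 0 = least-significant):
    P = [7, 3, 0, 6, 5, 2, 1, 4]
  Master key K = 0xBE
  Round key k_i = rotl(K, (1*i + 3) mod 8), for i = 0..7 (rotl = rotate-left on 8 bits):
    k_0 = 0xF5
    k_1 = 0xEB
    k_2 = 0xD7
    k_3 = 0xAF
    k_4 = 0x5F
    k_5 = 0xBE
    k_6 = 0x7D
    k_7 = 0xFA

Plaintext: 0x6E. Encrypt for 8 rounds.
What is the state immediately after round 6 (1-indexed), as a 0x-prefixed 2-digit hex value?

0x19

s_0 = plaintext = 0x6E
s_1 = Round(s_0, k_0) = 0x8C
s_2 = Round(s_1, k_1) = 0x55
s_3 = Round(s_2, k_2) = 0xDB
s_4 = Round(s_3, k_3) = 0x73
s_5 = Round(s_4, k_4) = 0x70
s_6 = Round(s_5, k_5) = 0x19
s_7 = Round(s_6, k_6) = 0xBC
s_8 = Round(s_7, k_7) = 0x46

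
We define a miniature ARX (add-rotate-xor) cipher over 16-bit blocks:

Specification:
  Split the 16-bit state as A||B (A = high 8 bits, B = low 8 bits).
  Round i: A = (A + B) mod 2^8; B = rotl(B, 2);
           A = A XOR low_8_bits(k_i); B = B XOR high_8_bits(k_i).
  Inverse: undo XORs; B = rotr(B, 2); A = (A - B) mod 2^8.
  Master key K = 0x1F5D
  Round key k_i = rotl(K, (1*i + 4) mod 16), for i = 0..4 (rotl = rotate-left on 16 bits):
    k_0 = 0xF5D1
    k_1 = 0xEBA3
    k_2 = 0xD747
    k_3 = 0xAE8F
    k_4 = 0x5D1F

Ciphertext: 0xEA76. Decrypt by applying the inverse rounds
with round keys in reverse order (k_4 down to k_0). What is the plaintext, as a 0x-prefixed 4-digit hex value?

0x7DF8

s_0 = ciphertext = 0xEA76
s_1 = InvRound(s_0, k_4) = 0x2BCA
s_2 = InvRound(s_1, k_3) = 0x8B19
s_3 = InvRound(s_2, k_2) = 0x19B3
s_4 = InvRound(s_3, k_1) = 0xA416
s_5 = InvRound(s_4, k_0) = 0x7DF8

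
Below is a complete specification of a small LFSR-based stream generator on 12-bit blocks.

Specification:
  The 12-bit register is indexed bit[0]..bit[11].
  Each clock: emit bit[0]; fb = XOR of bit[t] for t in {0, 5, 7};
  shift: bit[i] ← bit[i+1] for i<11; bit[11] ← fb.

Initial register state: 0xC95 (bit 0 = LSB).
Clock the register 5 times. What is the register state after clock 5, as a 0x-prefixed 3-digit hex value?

reg_0 = 0xC95
clock 1: out=1, reg = 0x64A
clock 2: out=0, reg = 0x325
clock 3: out=1, reg = 0x192
clock 4: out=0, reg = 0x8C9
clock 5: out=1, reg = 0x464

0x464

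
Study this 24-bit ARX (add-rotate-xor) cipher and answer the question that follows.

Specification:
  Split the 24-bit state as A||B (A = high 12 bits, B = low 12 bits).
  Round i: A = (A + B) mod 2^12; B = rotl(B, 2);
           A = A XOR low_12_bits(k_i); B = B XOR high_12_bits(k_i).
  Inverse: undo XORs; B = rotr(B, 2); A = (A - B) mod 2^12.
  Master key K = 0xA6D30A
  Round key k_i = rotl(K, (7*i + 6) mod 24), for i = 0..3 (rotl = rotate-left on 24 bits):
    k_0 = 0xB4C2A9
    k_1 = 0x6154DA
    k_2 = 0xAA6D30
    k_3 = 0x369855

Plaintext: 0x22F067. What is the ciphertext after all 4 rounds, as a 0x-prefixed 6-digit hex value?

0x840C8E

s_0 = plaintext = 0x22F067
s_1 = Round(s_0, k_0) = 0x03FAD0
s_2 = Round(s_1, k_1) = 0xFD5D57
s_3 = Round(s_2, k_2) = 0x01CFF9
s_4 = Round(s_3, k_3) = 0x840C8E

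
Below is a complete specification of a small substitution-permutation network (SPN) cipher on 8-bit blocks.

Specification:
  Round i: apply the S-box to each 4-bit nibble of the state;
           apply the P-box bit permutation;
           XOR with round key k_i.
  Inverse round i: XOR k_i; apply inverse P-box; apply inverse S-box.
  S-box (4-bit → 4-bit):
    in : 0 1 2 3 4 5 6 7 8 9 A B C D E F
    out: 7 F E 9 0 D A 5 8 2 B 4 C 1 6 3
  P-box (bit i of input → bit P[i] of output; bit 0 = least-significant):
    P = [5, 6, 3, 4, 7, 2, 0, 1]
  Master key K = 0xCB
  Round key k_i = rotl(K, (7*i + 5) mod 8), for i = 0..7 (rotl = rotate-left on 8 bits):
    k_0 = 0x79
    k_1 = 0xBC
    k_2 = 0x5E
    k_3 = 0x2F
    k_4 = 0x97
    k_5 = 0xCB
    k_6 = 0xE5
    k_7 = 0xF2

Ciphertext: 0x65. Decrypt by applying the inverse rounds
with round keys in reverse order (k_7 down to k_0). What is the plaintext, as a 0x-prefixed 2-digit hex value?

0x93

s_0 = ciphertext = 0x65
s_1 = InvRound(s_0, k_7) = 0x18
s_2 = InvRound(s_1, k_6) = 0x01
s_3 = InvRound(s_2, k_5) = 0x3E
s_4 = InvRound(s_3, k_4) = 0x77
s_5 = InvRound(s_4, k_3) = 0x42
s_6 = InvRound(s_5, k_2) = 0x9C
s_7 = InvRound(s_6, k_1) = 0x4D
s_8 = InvRound(s_7, k_0) = 0x93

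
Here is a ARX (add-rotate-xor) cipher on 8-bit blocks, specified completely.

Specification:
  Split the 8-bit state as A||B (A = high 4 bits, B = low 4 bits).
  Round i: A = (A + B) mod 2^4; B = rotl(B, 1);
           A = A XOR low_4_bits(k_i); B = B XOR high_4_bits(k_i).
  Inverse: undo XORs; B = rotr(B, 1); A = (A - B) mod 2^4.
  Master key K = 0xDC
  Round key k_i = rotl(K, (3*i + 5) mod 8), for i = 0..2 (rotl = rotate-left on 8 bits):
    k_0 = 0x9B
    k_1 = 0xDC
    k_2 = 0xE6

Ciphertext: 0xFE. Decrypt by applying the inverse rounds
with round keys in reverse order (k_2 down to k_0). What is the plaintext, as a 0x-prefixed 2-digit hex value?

s_0 = ciphertext = 0xFE
s_1 = InvRound(s_0, k_2) = 0x90
s_2 = InvRound(s_1, k_1) = 0x7E
s_3 = InvRound(s_2, k_0) = 0x1B

0x1B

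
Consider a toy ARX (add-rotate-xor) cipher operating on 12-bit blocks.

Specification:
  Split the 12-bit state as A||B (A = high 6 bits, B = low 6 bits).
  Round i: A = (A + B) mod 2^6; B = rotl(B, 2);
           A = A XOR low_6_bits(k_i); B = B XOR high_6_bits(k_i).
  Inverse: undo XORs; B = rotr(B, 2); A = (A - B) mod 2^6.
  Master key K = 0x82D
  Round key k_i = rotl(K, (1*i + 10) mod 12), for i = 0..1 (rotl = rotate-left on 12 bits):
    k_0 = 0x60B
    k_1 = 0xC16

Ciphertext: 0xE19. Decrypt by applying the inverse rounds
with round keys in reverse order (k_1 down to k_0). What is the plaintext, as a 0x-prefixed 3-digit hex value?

0xFE0

s_0 = ciphertext = 0xE19
s_1 = InvRound(s_0, k_1) = 0x51A
s_2 = InvRound(s_1, k_0) = 0xFE0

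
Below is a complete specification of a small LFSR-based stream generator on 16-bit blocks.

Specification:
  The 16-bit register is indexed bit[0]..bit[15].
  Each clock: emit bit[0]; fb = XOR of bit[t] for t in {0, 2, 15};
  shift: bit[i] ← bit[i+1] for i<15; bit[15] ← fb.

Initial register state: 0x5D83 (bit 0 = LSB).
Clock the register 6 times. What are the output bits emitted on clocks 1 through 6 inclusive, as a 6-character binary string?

reg_0 = 0x5D83
clock 1: out=1, reg = 0xAEC1
clock 2: out=1, reg = 0x5760
clock 3: out=0, reg = 0x2BB0
clock 4: out=0, reg = 0x15D8
clock 5: out=0, reg = 0x0AEC
clock 6: out=0, reg = 0x8576

110000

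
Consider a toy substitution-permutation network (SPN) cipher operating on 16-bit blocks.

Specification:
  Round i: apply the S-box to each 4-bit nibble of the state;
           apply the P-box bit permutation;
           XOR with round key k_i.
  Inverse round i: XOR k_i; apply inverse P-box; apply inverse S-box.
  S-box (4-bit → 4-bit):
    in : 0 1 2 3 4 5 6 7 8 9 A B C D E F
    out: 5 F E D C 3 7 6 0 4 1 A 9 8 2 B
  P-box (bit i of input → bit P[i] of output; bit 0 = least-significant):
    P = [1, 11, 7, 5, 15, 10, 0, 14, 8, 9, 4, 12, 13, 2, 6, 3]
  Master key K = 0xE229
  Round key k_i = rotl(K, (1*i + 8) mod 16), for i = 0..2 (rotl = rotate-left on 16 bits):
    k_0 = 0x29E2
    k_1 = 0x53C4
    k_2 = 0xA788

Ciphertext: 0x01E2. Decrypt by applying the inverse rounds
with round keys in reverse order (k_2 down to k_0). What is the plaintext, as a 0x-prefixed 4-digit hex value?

0x603E

s_0 = ciphertext = 0x01E2
s_1 = InvRound(s_0, k_2) = 0x3E5C
s_2 = InvRound(s_1, k_1) = 0xC0B7
s_3 = InvRound(s_2, k_0) = 0x603E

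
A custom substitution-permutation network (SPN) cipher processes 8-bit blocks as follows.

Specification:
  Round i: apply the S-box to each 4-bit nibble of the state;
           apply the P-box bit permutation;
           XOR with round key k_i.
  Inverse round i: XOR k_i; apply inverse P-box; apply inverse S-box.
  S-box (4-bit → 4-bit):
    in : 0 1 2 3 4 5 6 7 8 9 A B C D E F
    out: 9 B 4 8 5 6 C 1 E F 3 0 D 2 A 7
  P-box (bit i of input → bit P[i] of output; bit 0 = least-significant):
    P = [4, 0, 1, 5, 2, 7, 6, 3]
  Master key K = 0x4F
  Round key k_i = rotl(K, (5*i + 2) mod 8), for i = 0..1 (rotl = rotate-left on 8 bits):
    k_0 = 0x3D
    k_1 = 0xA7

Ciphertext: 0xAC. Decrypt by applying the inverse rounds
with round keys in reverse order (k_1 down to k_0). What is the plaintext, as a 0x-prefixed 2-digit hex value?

s_0 = ciphertext = 0xAC
s_1 = InvRound(s_0, k_1) = 0x35
s_2 = InvRound(s_1, k_0) = 0x3B

0x3B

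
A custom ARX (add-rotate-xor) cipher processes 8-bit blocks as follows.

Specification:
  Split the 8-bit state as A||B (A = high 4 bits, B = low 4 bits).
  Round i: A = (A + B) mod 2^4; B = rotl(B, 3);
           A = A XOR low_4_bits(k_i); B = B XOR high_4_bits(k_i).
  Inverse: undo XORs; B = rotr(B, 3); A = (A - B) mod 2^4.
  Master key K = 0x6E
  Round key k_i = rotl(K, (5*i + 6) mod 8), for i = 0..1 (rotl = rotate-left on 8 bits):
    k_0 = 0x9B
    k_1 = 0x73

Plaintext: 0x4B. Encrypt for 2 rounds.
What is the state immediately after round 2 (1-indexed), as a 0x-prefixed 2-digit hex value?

s_0 = plaintext = 0x4B
s_1 = Round(s_0, k_0) = 0x44
s_2 = Round(s_1, k_1) = 0xB5

0xB5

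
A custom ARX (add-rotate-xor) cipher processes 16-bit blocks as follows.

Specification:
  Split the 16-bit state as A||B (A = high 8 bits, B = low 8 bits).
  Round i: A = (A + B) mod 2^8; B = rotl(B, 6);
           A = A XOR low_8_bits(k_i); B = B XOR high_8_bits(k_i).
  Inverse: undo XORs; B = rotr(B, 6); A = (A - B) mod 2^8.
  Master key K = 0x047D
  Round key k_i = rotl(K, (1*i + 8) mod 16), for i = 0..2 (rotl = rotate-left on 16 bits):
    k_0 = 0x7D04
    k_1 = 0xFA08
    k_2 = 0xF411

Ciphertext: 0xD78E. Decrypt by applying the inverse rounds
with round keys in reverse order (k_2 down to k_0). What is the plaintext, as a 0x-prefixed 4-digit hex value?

0xC9C4

s_0 = ciphertext = 0xD78E
s_1 = InvRound(s_0, k_2) = 0xDDE9
s_2 = InvRound(s_1, k_1) = 0x894C
s_3 = InvRound(s_2, k_0) = 0xC9C4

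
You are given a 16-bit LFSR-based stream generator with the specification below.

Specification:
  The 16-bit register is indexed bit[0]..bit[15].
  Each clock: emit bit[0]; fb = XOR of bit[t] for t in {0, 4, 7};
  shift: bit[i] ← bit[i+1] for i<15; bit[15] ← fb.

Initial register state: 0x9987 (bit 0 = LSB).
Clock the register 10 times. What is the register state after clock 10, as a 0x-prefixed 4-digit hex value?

reg_0 = 0x9987
clock 1: out=1, reg = 0x4CC3
clock 2: out=1, reg = 0x2661
clock 3: out=1, reg = 0x9330
clock 4: out=0, reg = 0xC998
clock 5: out=0, reg = 0x64CC
clock 6: out=0, reg = 0xB266
clock 7: out=0, reg = 0x5933
clock 8: out=1, reg = 0x2C99
clock 9: out=1, reg = 0x964C
clock 10: out=0, reg = 0x4B26

0x4B26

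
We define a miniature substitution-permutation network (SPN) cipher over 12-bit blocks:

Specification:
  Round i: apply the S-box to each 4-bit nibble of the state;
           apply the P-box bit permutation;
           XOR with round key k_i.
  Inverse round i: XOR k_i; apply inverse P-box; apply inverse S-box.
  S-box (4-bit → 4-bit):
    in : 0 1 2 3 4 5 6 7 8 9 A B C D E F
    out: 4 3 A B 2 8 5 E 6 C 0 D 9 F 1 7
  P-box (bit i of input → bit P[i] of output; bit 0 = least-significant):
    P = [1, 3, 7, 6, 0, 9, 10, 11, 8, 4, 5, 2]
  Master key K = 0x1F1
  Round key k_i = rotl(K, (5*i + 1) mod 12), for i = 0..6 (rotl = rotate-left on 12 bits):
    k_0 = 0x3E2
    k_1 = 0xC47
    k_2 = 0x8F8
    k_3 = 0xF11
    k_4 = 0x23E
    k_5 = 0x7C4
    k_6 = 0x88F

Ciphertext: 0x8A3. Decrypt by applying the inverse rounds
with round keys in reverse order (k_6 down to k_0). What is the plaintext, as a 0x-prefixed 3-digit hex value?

0xCD9

s_0 = ciphertext = 0x8A3
s_1 = InvRound(s_0, k_6) = 0x9A4
s_2 = InvRound(s_1, k_5) = 0x075
s_3 = InvRound(s_2, k_4) = 0xA13
s_4 = InvRound(s_3, k_3) = 0xE0E
s_5 = InvRound(s_4, k_2) = 0x78B
s_6 = InvRound(s_5, k_1) = 0xC27
s_7 = InvRound(s_6, k_0) = 0xCD9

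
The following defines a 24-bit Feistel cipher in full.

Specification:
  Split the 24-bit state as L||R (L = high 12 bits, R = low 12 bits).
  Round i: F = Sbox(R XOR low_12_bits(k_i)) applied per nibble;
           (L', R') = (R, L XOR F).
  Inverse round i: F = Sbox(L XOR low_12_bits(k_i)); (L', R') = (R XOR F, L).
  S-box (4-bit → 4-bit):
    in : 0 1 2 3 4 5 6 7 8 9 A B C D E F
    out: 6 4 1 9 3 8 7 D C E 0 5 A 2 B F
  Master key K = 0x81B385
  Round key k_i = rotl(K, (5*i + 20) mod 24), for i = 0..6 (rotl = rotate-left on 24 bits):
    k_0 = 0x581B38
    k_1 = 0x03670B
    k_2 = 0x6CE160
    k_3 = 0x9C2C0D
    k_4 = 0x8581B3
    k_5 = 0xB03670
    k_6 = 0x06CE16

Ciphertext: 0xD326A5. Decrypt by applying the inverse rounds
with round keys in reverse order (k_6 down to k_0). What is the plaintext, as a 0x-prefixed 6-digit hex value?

0x841417

s_0 = ciphertext = 0xD326A5
s_1 = InvRound(s_0, k_6) = 0xFB6D32
s_2 = InvRound(s_1, k_5) = 0x395FB6
s_3 = InvRound(s_2, k_4) = 0xEA1395
s_4 = InvRound(s_3, k_3) = 0x29FEA1
s_5 = InvRound(s_4, k_2) = 0x75E29F
s_6 = InvRound(s_5, k_1) = 0x41775E
s_7 = InvRound(s_6, k_0) = 0x841417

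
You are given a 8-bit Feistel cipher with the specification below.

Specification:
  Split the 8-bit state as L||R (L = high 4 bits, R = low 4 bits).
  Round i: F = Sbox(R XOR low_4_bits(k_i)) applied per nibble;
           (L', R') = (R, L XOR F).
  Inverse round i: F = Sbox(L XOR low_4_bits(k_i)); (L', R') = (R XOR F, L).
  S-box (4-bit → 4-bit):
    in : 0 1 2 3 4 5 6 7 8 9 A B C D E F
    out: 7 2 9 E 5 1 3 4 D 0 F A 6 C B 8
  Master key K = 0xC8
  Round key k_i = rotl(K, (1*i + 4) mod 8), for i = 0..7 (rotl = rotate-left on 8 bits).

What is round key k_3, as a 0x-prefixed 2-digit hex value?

K = 0xC8
k_0 = rotl(K, (1*0+4) mod 8) = rotl(K, 4) = 0x8C
k_1 = rotl(K, (1*1+4) mod 8) = rotl(K, 5) = 0x19
k_2 = rotl(K, (1*2+4) mod 8) = rotl(K, 6) = 0x32
k_3 = rotl(K, (1*3+4) mod 8) = rotl(K, 7) = 0x64

0x64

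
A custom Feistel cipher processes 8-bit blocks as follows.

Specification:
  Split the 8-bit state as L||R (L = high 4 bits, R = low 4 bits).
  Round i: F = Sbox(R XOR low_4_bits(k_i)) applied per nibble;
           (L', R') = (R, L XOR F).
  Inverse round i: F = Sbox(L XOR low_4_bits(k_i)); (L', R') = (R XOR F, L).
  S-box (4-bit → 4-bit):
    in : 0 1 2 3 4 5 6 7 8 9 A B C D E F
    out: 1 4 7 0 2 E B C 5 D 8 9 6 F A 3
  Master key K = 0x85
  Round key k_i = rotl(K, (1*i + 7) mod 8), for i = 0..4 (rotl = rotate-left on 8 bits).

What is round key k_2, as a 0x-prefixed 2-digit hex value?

K = 0x85
k_0 = rotl(K, (1*0+7) mod 8) = rotl(K, 7) = 0xC2
k_1 = rotl(K, (1*1+7) mod 8) = rotl(K, 0) = 0x85
k_2 = rotl(K, (1*2+7) mod 8) = rotl(K, 1) = 0x0B

0x0B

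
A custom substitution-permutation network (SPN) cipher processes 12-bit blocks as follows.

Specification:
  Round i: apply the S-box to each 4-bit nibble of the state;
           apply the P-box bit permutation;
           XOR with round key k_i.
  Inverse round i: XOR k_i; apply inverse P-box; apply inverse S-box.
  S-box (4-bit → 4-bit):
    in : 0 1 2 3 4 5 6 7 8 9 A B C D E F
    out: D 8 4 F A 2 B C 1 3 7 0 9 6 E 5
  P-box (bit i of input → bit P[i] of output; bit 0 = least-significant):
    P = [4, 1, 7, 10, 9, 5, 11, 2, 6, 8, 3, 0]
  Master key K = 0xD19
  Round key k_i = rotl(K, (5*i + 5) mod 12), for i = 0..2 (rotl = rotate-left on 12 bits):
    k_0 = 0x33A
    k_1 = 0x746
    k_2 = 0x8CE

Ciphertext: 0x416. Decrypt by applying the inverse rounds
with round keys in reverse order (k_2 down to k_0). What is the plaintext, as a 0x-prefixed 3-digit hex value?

s_0 = ciphertext = 0x416
s_1 = InvRound(s_0, k_2) = 0xF20
s_2 = InvRound(s_1, k_1) = 0x8E5
s_3 = InvRound(s_2, k_0) = 0x30A

0x30A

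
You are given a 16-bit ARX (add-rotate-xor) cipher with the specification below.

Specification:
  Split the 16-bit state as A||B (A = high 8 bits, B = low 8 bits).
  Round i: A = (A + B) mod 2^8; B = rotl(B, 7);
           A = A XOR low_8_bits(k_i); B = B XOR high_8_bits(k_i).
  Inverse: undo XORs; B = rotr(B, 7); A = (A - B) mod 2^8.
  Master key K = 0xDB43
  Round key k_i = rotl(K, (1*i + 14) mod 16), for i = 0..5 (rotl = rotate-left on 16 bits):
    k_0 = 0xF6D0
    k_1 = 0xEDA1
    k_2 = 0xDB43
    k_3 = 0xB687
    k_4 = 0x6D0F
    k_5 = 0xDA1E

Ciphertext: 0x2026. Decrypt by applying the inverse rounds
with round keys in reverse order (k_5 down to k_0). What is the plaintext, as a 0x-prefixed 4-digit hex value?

0xE57D

s_0 = ciphertext = 0x2026
s_1 = InvRound(s_0, k_5) = 0x45F9
s_2 = InvRound(s_1, k_4) = 0x2129
s_3 = InvRound(s_2, k_3) = 0x673F
s_4 = InvRound(s_3, k_2) = 0x5BC9
s_5 = InvRound(s_4, k_1) = 0xB248
s_6 = InvRound(s_5, k_0) = 0xE57D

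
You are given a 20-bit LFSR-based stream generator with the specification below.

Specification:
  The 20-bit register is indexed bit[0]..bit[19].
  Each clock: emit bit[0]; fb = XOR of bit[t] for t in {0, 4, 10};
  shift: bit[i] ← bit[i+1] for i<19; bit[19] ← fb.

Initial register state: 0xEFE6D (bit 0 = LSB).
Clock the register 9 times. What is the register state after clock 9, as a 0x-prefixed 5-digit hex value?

0x1A77F

reg_0 = 0xEFE6D
clock 1: out=1, reg = 0x77F36
clock 2: out=0, reg = 0x3BF9B
clock 3: out=1, reg = 0x9DFCD
clock 4: out=1, reg = 0x4EFE6
clock 5: out=0, reg = 0xA77F3
clock 6: out=1, reg = 0xD3BF9
clock 7: out=1, reg = 0x69DFC
clock 8: out=0, reg = 0x34EFE
clock 9: out=0, reg = 0x1A77F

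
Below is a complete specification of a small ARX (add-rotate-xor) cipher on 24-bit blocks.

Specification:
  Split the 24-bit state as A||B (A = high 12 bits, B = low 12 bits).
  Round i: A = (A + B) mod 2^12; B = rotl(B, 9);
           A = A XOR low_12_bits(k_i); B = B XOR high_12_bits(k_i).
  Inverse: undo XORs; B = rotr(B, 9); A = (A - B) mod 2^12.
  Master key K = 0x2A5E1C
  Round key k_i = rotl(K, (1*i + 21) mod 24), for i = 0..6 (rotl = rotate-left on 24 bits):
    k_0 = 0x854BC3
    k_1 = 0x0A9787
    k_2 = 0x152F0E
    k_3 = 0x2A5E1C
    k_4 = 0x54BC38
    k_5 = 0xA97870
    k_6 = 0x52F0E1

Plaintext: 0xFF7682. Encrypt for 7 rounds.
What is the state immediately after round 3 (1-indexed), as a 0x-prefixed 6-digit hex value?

0x9FC275

s_0 = plaintext = 0xFF7682
s_1 = Round(s_0, k_0) = 0xDBAC84
s_2 = Round(s_1, k_1) = 0xDB9939
s_3 = Round(s_2, k_2) = 0x9FC275
s_4 = Round(s_3, k_3) = 0x26D8EB
s_5 = Round(s_4, k_4) = 0x760256
s_6 = Round(s_5, k_5) = 0x1C66DD
s_7 = Round(s_6, k_6) = 0x842FF4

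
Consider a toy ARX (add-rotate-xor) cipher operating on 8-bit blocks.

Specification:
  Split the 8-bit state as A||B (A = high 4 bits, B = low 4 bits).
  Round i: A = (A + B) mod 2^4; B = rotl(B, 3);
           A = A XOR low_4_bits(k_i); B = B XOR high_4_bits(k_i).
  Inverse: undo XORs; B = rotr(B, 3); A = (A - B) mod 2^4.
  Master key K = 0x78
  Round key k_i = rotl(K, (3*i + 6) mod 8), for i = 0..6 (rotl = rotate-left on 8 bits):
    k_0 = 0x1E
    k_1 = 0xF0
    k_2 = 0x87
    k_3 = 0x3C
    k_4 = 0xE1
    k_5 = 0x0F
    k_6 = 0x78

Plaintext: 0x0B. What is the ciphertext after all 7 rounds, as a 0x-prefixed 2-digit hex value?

s_0 = plaintext = 0x0B
s_1 = Round(s_0, k_0) = 0x5C
s_2 = Round(s_1, k_1) = 0x19
s_3 = Round(s_2, k_2) = 0xD4
s_4 = Round(s_3, k_3) = 0xD1
s_5 = Round(s_4, k_4) = 0xF6
s_6 = Round(s_5, k_5) = 0xA3
s_7 = Round(s_6, k_6) = 0x5E

0x5E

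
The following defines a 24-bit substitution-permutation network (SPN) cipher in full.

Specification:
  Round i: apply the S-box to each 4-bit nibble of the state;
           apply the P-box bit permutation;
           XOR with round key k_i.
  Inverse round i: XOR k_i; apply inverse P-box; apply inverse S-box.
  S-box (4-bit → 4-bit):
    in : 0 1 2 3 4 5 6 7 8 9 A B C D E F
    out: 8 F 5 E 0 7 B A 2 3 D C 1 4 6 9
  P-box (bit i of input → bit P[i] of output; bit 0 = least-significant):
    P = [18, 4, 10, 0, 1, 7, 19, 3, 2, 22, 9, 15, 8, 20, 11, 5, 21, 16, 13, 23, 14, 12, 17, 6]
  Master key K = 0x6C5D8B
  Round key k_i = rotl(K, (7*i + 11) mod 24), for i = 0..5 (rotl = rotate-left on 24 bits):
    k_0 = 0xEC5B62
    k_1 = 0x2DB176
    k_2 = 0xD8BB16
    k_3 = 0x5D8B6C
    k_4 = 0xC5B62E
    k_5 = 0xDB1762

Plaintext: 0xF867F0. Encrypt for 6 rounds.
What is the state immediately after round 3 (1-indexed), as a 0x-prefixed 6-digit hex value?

s_0 = plaintext = 0xF867F0
s_1 = Round(s_0, k_0) = 0xBD9A09
s_2 = Round(s_1, k_1) = 0x3B122A
s_3 = Round(s_2, k_2) = 0x468471
s_4 = Round(s_3, k_3) = 0xE88FF5
s_5 = Round(s_4, k_4) = 0xD22230
s_6 = Round(s_5, k_5) = 0xF13CEF

0x468471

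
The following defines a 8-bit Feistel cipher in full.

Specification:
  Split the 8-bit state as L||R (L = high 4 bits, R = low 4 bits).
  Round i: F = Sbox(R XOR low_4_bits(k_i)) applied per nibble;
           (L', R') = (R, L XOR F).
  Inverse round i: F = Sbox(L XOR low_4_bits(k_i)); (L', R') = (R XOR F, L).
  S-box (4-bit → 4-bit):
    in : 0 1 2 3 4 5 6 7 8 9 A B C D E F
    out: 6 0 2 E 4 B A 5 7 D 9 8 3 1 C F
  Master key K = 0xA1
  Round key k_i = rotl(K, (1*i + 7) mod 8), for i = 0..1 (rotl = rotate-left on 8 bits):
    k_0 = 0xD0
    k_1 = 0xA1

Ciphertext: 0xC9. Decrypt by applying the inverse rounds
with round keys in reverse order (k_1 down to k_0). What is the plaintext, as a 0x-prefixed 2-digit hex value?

s_0 = ciphertext = 0xC9
s_1 = InvRound(s_0, k_1) = 0x8C
s_2 = InvRound(s_1, k_0) = 0xB8

0xB8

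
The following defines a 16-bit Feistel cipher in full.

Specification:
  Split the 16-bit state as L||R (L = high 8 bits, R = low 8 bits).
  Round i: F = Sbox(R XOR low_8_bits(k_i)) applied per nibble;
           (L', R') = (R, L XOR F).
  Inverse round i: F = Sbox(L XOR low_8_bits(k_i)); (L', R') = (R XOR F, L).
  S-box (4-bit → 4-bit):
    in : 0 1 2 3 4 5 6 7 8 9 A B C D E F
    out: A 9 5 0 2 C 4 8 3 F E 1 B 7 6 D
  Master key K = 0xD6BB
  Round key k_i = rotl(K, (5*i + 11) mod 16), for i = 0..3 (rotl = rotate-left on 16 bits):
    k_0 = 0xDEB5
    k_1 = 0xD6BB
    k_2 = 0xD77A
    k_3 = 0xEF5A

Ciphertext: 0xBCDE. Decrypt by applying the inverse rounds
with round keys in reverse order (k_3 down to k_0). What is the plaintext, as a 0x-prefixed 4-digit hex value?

s_0 = ciphertext = 0xBCDE
s_1 = InvRound(s_0, k_3) = 0xBABC
s_2 = InvRound(s_1, k_2) = 0x06BA
s_3 = InvRound(s_2, k_1) = 0xAD06
s_4 = InvRound(s_3, k_0) = 0x95AD

0x95AD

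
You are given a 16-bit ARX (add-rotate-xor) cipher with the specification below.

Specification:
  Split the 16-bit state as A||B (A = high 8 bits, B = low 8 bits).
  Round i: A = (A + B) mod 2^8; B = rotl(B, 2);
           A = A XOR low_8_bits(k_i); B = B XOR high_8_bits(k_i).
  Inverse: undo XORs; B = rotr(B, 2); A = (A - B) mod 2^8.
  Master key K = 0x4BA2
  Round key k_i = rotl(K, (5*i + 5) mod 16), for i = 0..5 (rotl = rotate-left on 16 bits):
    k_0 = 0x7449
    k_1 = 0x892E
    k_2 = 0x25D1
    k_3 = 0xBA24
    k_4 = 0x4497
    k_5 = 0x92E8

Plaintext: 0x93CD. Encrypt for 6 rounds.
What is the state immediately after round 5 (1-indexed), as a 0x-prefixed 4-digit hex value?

s_0 = plaintext = 0x93CD
s_1 = Round(s_0, k_0) = 0x2943
s_2 = Round(s_1, k_1) = 0x4284
s_3 = Round(s_2, k_2) = 0x1737
s_4 = Round(s_3, k_3) = 0x6A66
s_5 = Round(s_4, k_4) = 0x47DD
s_6 = Round(s_5, k_5) = 0xCCE5

0x47DD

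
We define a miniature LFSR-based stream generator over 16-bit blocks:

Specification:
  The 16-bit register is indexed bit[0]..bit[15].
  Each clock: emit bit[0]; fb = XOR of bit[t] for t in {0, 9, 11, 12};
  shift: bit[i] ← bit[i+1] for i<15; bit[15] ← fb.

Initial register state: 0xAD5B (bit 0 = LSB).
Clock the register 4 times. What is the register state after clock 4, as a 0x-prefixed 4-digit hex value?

0x2AD5

reg_0 = 0xAD5B
clock 1: out=1, reg = 0x56AD
clock 2: out=1, reg = 0xAB56
clock 3: out=0, reg = 0x55AB
clock 4: out=1, reg = 0x2AD5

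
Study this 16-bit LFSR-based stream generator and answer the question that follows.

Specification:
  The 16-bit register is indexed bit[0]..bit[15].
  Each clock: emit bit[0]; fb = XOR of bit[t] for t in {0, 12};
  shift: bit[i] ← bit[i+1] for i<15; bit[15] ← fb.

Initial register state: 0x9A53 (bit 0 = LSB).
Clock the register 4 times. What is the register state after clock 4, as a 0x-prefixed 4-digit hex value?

reg_0 = 0x9A53
clock 1: out=1, reg = 0x4D29
clock 2: out=1, reg = 0xA694
clock 3: out=0, reg = 0x534A
clock 4: out=0, reg = 0xA9A5

0xA9A5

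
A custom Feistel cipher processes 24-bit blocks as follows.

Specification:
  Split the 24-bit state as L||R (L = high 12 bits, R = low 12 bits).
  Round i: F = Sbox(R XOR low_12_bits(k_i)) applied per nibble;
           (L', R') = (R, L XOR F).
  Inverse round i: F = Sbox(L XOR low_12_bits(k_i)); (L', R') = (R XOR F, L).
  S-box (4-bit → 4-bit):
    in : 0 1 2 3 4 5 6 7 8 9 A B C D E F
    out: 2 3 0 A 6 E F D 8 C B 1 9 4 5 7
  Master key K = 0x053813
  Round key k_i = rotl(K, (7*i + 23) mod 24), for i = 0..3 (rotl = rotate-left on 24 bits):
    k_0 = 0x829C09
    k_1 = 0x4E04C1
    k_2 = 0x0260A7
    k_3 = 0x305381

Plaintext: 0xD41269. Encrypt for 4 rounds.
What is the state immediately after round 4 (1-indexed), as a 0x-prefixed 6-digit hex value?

s_0 = plaintext = 0xD41269
s_1 = Round(s_0, k_0) = 0x2698B3
s_2 = Round(s_1, k_1) = 0x8B3BB9
s_3 = Round(s_2, k_2) = 0xBB9986
s_4 = Round(s_3, k_3) = 0x986094

0x986094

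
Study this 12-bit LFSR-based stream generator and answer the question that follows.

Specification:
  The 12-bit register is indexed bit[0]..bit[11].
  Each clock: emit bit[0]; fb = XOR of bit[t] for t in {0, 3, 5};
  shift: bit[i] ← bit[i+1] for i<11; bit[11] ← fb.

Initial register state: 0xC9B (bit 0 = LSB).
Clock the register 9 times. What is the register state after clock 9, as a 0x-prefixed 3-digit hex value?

0xB66

reg_0 = 0xC9B
clock 1: out=1, reg = 0x64D
clock 2: out=1, reg = 0x326
clock 3: out=0, reg = 0x993
clock 4: out=1, reg = 0xCC9
clock 5: out=1, reg = 0x664
clock 6: out=0, reg = 0xB32
clock 7: out=0, reg = 0xD99
clock 8: out=1, reg = 0x6CC
clock 9: out=0, reg = 0xB66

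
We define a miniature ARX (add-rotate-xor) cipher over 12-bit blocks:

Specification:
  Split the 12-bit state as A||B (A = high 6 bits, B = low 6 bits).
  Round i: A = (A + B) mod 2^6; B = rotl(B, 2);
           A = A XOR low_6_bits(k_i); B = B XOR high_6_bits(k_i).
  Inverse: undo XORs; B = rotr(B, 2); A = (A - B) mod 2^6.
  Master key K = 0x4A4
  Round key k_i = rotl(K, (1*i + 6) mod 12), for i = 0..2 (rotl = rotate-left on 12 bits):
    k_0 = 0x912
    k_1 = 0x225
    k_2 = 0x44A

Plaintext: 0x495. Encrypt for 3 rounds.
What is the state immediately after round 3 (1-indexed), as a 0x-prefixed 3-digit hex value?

0x62D

s_0 = plaintext = 0x495
s_1 = Round(s_0, k_0) = 0xD71
s_2 = Round(s_1, k_1) = 0x0CF
s_3 = Round(s_2, k_2) = 0x62D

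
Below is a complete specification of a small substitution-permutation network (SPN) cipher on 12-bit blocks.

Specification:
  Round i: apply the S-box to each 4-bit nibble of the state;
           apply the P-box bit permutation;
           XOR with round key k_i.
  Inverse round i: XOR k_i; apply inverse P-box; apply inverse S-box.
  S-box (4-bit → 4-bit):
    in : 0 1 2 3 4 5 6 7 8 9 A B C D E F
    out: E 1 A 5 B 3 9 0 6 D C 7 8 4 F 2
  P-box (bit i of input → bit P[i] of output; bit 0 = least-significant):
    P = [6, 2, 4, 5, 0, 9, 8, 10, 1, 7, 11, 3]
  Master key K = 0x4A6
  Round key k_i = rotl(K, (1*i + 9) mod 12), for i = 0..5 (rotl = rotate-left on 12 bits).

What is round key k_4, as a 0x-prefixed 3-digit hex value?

K = 0x4A6
k_0 = rotl(K, (1*0+9) mod 12) = rotl(K, 9) = 0xC94
k_1 = rotl(K, (1*1+9) mod 12) = rotl(K, 10) = 0x929
k_2 = rotl(K, (1*2+9) mod 12) = rotl(K, 11) = 0x253
k_3 = rotl(K, (1*3+9) mod 12) = rotl(K, 0) = 0x4A6
k_4 = rotl(K, (1*4+9) mod 12) = rotl(K, 1) = 0x94C

0x94C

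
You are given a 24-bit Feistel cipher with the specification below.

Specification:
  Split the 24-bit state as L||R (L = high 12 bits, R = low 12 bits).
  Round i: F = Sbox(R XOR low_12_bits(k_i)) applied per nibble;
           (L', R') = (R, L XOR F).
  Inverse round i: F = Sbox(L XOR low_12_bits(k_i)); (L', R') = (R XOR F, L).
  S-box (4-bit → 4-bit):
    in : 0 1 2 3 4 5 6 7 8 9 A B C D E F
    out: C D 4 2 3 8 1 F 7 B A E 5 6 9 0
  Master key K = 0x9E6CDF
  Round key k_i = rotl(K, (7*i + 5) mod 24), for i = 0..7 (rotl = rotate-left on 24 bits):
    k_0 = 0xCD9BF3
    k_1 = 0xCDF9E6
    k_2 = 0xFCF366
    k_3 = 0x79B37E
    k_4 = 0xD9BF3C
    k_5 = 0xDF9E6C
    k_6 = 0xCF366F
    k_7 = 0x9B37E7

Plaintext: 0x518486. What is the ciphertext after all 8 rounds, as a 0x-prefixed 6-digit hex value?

s_0 = plaintext = 0x518486
s_1 = Round(s_0, k_0) = 0x4865E0
s_2 = Round(s_1, k_1) = 0x5E0147
s_3 = Round(s_2, k_2) = 0x1471AD
s_4 = Round(s_3, k_3) = 0x1AD525
s_5 = Round(s_4, k_4) = 0x525B76
s_6 = Round(s_5, k_5) = 0xB76DFF
s_7 = Round(s_6, k_6) = 0xDFF5CA
s_8 = Round(s_7, k_7) = 0x5CA9B9

0x5CA9B9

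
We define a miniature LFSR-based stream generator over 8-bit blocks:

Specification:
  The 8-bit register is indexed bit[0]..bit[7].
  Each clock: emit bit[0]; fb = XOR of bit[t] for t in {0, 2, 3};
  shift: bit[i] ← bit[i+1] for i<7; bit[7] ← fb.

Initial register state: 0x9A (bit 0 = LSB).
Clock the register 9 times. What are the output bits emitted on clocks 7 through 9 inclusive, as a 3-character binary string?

reg_0 = 0x9A
clock 1: out=0, reg = 0xCD
clock 2: out=1, reg = 0xE6
clock 3: out=0, reg = 0xF3
clock 4: out=1, reg = 0xF9
clock 5: out=1, reg = 0x7C
clock 6: out=0, reg = 0x3E
clock 7: out=0, reg = 0x1F
clock 8: out=1, reg = 0x8F
clock 9: out=1, reg = 0xC7

011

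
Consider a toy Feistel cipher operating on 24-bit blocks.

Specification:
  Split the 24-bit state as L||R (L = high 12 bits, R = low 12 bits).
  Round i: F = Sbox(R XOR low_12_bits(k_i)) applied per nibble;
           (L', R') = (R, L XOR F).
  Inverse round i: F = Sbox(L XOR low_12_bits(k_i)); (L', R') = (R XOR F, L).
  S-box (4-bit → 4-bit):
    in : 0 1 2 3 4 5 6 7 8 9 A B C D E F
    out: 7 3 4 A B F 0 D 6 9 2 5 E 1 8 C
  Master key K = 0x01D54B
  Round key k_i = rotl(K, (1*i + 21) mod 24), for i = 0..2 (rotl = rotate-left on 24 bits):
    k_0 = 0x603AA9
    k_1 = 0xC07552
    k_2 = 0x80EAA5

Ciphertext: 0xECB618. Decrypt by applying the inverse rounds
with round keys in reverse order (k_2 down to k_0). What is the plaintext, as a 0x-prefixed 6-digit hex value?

0x90087F

s_0 = ciphertext = 0xECB618
s_1 = InvRound(s_0, k_2) = 0xD10ECB
s_2 = InvRound(s_1, k_1) = 0x87FD10
s_3 = InvRound(s_2, k_0) = 0x90087F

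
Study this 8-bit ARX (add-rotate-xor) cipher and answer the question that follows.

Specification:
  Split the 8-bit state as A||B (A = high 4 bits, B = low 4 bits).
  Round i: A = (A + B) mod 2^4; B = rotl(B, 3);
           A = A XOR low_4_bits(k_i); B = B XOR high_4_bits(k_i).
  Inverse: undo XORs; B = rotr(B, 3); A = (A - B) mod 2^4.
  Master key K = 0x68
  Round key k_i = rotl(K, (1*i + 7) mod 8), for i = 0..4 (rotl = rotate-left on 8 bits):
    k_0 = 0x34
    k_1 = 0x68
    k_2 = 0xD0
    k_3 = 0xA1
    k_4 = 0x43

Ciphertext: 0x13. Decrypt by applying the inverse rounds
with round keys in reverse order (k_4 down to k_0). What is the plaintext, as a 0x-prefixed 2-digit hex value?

0x15

s_0 = ciphertext = 0x13
s_1 = InvRound(s_0, k_4) = 0x4E
s_2 = InvRound(s_1, k_3) = 0xD8
s_3 = InvRound(s_2, k_2) = 0x3A
s_4 = InvRound(s_3, k_1) = 0x29
s_5 = InvRound(s_4, k_0) = 0x15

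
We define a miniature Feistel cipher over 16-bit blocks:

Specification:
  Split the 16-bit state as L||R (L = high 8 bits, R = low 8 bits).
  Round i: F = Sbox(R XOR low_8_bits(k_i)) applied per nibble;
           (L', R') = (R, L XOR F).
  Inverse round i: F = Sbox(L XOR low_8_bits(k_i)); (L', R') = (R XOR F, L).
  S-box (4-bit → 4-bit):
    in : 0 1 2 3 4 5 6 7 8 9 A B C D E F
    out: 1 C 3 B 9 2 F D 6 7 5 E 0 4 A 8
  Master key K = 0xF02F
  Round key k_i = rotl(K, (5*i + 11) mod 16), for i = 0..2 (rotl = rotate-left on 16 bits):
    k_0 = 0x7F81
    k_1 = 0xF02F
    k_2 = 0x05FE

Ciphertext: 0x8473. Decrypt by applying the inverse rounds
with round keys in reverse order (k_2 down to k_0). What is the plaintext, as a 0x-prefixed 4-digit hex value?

0x55E3

s_0 = ciphertext = 0x8473
s_1 = InvRound(s_0, k_2) = 0xA684
s_2 = InvRound(s_1, k_1) = 0xE3A6
s_3 = InvRound(s_2, k_0) = 0x55E3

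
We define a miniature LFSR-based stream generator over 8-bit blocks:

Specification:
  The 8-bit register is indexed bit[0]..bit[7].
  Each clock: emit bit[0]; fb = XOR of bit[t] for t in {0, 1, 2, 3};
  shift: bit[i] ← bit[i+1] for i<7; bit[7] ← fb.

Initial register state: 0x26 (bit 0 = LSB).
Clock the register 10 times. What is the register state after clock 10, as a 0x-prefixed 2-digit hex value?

0x4E

reg_0 = 0x26
clock 1: out=0, reg = 0x13
clock 2: out=1, reg = 0x09
clock 3: out=1, reg = 0x04
clock 4: out=0, reg = 0x82
clock 5: out=0, reg = 0xC1
clock 6: out=1, reg = 0xE0
clock 7: out=0, reg = 0x70
clock 8: out=0, reg = 0x38
clock 9: out=0, reg = 0x9C
clock 10: out=0, reg = 0x4E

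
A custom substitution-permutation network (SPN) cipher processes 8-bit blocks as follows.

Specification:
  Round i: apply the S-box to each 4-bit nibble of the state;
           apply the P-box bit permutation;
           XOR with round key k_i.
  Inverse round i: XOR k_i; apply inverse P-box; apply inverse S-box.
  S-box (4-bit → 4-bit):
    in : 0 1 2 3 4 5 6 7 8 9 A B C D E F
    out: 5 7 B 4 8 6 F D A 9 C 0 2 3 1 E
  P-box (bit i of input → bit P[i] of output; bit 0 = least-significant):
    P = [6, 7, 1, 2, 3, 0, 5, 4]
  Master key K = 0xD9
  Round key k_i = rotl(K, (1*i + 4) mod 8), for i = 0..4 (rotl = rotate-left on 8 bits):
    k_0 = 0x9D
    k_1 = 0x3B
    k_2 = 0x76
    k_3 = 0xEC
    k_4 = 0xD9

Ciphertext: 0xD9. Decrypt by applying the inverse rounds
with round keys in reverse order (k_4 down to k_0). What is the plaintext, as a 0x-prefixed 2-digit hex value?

0x13

s_0 = ciphertext = 0xD9
s_1 = InvRound(s_0, k_4) = 0xBB
s_2 = InvRound(s_1, k_3) = 0x87
s_3 = InvRound(s_2, k_2) = 0xFD
s_4 = InvRound(s_3, k_1) = 0xB6
s_5 = InvRound(s_4, k_0) = 0x13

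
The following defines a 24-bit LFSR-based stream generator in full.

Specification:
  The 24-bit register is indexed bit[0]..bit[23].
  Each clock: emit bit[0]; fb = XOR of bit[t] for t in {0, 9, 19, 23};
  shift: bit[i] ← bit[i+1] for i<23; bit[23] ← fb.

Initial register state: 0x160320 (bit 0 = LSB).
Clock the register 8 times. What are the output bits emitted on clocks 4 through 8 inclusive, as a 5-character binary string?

00100

reg_0 = 0x160320
clock 1: out=0, reg = 0x8B0190
clock 2: out=0, reg = 0x4580C8
clock 3: out=0, reg = 0x22C064
clock 4: out=0, reg = 0x116032
clock 5: out=0, reg = 0x08B019
clock 6: out=1, reg = 0x04580C
clock 7: out=0, reg = 0x022C06
clock 8: out=0, reg = 0x011603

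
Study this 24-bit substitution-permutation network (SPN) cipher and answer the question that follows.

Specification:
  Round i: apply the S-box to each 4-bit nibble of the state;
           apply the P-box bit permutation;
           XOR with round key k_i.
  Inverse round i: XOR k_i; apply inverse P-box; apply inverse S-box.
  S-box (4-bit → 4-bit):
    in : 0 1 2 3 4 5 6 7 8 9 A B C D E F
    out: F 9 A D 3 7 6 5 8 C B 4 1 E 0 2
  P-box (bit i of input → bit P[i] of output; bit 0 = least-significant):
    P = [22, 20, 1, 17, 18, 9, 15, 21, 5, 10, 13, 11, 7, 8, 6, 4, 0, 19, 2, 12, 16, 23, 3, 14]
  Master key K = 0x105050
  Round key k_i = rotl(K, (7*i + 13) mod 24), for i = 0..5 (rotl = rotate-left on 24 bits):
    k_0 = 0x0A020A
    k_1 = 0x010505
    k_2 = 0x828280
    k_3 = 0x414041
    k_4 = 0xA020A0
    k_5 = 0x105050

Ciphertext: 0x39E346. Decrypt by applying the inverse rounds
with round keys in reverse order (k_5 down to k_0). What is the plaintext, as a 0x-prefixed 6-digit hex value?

s_0 = ciphertext = 0x39E346
s_1 = InvRound(s_0, k_5) = 0xCD2BDB
s_2 = InvRound(s_1, k_4) = 0x74D1A7
s_3 = InvRound(s_2, k_3) = 0xC95C36
s_4 = InvRound(s_3, k_2) = 0x1D1A63
s_5 = InvRound(s_4, k_1) = 0xED6A46
s_6 = InvRound(s_5, k_0) = 0x0BB911

0x0BB911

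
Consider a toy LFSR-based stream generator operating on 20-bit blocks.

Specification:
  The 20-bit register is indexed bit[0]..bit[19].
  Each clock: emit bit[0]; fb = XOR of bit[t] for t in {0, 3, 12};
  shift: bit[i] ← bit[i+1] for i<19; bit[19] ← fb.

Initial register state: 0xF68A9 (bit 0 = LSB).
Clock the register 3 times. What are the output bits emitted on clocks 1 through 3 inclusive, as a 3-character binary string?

reg_0 = 0xF68A9
clock 1: out=1, reg = 0x7B454
clock 2: out=0, reg = 0xBDA2A
clock 3: out=0, reg = 0x5ED15

100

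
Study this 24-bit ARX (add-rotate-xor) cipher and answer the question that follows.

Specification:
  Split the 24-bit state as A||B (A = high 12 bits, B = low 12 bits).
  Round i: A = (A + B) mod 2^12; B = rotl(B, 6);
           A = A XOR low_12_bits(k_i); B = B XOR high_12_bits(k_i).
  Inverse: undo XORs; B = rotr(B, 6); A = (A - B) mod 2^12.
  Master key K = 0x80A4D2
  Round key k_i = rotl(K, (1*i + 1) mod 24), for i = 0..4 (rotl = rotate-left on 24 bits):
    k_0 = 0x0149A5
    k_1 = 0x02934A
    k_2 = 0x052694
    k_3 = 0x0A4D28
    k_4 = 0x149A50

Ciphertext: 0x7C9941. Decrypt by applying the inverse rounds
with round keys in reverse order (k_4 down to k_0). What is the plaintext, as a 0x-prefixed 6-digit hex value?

0x79D32C

s_0 = ciphertext = 0x7C9941
s_1 = InvRound(s_0, k_4) = 0xB79220
s_2 = InvRound(s_1, k_3) = 0x54710A
s_3 = InvRound(s_2, k_2) = 0xDCE605
s_4 = InvRound(s_3, k_1) = 0x36CB18
s_5 = InvRound(s_4, k_0) = 0x79D32C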